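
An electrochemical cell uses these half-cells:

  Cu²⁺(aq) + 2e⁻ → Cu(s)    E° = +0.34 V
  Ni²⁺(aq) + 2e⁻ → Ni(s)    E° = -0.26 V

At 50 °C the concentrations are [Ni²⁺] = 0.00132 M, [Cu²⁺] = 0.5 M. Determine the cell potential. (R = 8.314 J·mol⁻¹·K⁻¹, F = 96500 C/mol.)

0.683 V

The Cu²⁺/Cu couple has the higher reduction potential and acts as the cathode, so E°_cell = +0.34 − (-0.26) = 0.60 V.
Balancing electrons gives n = 2; the reaction quotient is Q = [Ni²⁺]/[Cu²⁺] = 0.00264.
E = E° − (RT/nF) ln Q = 0.60 − (8.314×323)/(2×96500) × (-5.937) = 0.600 + 0.083 = 0.683 V.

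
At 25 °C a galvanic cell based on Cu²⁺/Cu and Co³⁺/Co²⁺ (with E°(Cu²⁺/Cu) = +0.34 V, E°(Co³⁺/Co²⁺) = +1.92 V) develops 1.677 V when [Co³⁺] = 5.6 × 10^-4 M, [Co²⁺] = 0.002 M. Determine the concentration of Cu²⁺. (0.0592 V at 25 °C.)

From the Nernst equation, log Q = n(E° − E)/0.0592 = 2(1.58 − 1.677)/0.0592 = -3.277, so Q = 5.28 × 10^-4.
With Q = [Cu²⁺]·[Co²⁺]^2/[Co³⁺]^2 and the known concentrations, [Cu²⁺] in the numerator gives [Cu²⁺] = 4.1 × 10^-5 M.

4.1 × 10^-5 M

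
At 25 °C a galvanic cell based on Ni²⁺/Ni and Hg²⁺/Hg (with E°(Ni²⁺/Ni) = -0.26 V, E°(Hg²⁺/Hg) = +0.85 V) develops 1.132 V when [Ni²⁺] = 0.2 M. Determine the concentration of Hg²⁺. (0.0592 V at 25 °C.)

1.1 M

From the Nernst equation, log Q = n(E° − E)/0.0592 = 2(1.11 − 1.132)/0.0592 = -0.743, so Q = 0.181.
With Q = [Ni²⁺]/[Hg²⁺] and the known concentrations, [Hg²⁺] in the denominator gives [Hg²⁺] = 1.1 M.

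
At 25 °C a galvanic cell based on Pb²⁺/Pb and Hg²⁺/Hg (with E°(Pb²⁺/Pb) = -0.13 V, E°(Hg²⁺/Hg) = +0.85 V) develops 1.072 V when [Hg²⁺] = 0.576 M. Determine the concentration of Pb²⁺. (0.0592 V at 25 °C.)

From the Nernst equation, log Q = n(E° − E)/0.0592 = 2(0.98 − 1.072)/0.0592 = -3.108, so Q = 7.8 × 10^-4.
With Q = [Pb²⁺]/[Hg²⁺] and the known concentrations, [Pb²⁺] in the numerator gives [Pb²⁺] = 4.5 × 10^-4 M.

4.5 × 10^-4 M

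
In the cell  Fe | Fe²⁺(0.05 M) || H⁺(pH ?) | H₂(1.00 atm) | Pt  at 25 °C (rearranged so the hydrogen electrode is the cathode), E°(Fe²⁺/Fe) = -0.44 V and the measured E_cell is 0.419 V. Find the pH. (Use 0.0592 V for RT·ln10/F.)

E°_cell = 0.44 V and n = 2.
log Q = n(E° − E)/0.0592 = 2×(0.44 − 0.419)/0.0592 = 0.709.
With Q = [Fe²⁺]·P(H₂) / [H⁺]^2, solving for [H⁺] gives log[H⁺] = -1.005, so pH = 1.01.

pH = 1.01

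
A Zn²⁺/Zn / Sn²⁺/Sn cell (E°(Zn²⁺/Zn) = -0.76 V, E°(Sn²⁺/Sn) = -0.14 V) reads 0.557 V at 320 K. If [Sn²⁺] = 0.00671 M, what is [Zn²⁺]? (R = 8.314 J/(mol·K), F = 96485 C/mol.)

0.65 M

From the Nernst equation, ln Q = nF(E° − E)/RT = 2×96485×(0.62 − 0.557)/(8.314×320) = 4.570, so Q = 96.5.
With Q = [Zn²⁺]/[Sn²⁺] and the known concentrations, [Zn²⁺] in the numerator gives [Zn²⁺] = 0.65 M.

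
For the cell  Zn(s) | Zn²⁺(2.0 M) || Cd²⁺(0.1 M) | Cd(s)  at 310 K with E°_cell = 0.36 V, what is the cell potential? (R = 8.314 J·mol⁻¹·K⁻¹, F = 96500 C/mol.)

0.320 V

Balancing electrons gives n = 2; the reaction quotient is Q = [Zn²⁺]/[Cd²⁺] = 20.0.
E = E° − (RT/nF) ln Q = 0.36 − (8.314×310)/(2×96500) × (2.996) = 0.360 − 0.040 = 0.320 V.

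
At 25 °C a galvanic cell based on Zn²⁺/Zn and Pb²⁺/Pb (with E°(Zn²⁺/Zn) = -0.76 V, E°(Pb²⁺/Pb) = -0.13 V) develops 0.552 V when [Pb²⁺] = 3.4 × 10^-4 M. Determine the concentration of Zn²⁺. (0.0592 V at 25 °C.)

0.15 M

From the Nernst equation, log Q = n(E° − E)/0.0592 = 2(0.63 − 0.552)/0.0592 = 2.635, so Q = 432.
With Q = [Zn²⁺]/[Pb²⁺] and the known concentrations, [Zn²⁺] in the numerator gives [Zn²⁺] = 0.15 M.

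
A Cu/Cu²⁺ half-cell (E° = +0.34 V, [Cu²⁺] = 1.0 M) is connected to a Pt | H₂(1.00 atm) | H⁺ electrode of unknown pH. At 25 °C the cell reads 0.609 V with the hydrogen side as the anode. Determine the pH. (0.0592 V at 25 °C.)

pH = 4.54

E°_cell = 0.34 V and n = 2.
log Q = n(E° − E)/0.0592 = 2×(0.34 − 0.609)/0.0592 = -9.088.
With Q = [H⁺]^2 / ([Cu²⁺]·P(H₂)), solving for [H⁺] gives log[H⁺] = -4.544, so pH = 4.54.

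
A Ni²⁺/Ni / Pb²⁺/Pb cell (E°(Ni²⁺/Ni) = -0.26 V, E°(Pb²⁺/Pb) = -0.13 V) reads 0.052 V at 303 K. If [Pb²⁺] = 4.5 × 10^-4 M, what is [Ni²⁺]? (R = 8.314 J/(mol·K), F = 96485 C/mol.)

From the Nernst equation, ln Q = nF(E° − E)/RT = 2×96485×(0.13 − 0.052)/(8.314×303) = 5.975, so Q = 393.
With Q = [Ni²⁺]/[Pb²⁺] and the known concentrations, [Ni²⁺] in the numerator gives [Ni²⁺] = 0.18 M.

0.18 M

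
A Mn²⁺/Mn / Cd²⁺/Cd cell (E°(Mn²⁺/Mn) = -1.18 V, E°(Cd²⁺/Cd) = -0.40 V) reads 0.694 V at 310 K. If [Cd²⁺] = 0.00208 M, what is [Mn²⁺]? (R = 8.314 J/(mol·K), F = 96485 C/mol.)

1.3 M

From the Nernst equation, ln Q = nF(E° − E)/RT = 2×96485×(0.78 − 0.694)/(8.314×310) = 6.439, so Q = 626.
With Q = [Mn²⁺]/[Cd²⁺] and the known concentrations, [Mn²⁺] in the numerator gives [Mn²⁺] = 1.3 M.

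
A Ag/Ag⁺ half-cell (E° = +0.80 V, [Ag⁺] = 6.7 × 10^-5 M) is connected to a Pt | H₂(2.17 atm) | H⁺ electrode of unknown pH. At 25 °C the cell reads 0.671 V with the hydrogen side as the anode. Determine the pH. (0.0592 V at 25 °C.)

E°_cell = 0.80 V and n = 2.
log Q = n(E° − E)/0.0592 = 2×(0.80 − 0.671)/0.0592 = 4.358.
With Q = [H⁺]^2 / ([Ag⁺]^2·P(H₂)), solving for [H⁺] gives log[H⁺] = -1.827, so pH = 1.83.

pH = 1.83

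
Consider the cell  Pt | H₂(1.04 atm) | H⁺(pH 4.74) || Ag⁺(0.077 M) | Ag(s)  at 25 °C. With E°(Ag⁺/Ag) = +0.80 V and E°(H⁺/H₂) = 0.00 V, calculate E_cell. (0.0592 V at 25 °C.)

The Ag⁺/Ag couple is the cathode, so E°_cell = 0.80 V; n = 2.
[H⁺] = 10^(−4.74) = 1.8 × 10^-5 M, and Q = [H⁺]^2 / ([Ag⁺]^2·P(H₂)) = 5.37 × 10^-8.
E = E° − (0.0592/2) log Q = 0.80 − (0.0592/2)(-7.270) = 1.015 V.

1.02 V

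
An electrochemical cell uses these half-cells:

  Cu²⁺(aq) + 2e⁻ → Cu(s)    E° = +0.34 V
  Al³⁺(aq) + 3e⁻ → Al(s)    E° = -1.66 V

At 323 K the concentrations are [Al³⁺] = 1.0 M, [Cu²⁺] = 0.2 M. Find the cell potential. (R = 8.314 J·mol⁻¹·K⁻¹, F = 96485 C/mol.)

1.98 V

The Cu²⁺/Cu couple has the higher reduction potential and acts as the cathode, so E°_cell = +0.34 − (-1.66) = 2.00 V.
Balancing electrons gives n = 6; the reaction quotient is Q = [Al³⁺]^2/[Cu²⁺]^3 = 125.
E = E° − (RT/nF) ln Q = 2.00 − (8.314×323)/(6×96485) × (4.828) = 2.000 − 0.022 = 1.978 V.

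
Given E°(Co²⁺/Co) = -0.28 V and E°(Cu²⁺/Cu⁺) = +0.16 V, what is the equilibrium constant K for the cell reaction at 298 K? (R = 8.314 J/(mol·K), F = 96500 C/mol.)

E°_cell = +0.16 − (-0.28) = 0.44 V, with n = 2 electrons transferred.
At equilibrium E = 0, so the Nernst equation gives ln K = nFE°/RT = (2)(96500)(0.44)/((8.314)(298)) = 34.28.
K = e^34.28 = 7.7 × 10^14.

7.7 × 10^14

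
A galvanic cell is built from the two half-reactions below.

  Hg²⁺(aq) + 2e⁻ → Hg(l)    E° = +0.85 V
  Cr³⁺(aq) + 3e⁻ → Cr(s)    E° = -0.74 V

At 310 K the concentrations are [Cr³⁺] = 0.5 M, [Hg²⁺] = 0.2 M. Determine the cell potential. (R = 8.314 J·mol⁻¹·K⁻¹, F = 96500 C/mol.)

The Hg²⁺/Hg couple has the higher reduction potential and acts as the cathode, so E°_cell = +0.85 − (-0.74) = 1.59 V.
Balancing electrons gives n = 6; the reaction quotient is Q = [Cr³⁺]^2/[Hg²⁺]^3 = 31.2.
E = E° − (RT/nF) ln Q = 1.59 − (8.314×310)/(6×96500) × (3.442) = 1.590 − 0.015 = 1.575 V.

1.57 V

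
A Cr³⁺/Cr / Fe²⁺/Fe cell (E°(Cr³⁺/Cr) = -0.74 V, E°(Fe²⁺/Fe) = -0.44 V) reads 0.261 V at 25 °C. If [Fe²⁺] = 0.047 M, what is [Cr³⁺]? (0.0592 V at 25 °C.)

From the Nernst equation, log Q = n(E° − E)/0.0592 = 6(0.30 − 0.261)/0.0592 = 3.953, so Q = 8970.
With Q = [Cr³⁺]^2/[Fe²⁺]^3 and the known concentrations, [Cr³⁺]^2 in the numerator gives [Cr³⁺] = 0.96 M.

0.96 M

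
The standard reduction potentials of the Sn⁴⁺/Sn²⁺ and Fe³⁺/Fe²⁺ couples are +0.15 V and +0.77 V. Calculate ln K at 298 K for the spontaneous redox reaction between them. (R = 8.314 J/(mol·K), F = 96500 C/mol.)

E°_cell = +0.77 − (+0.15) = 0.62 V, with n = 2 electrons transferred.
At equilibrium E = 0, so the Nernst equation gives ln K = nFE°/RT = (2)(96500)(0.62)/((8.314)(298)) = 48.30.

ln K = 48.3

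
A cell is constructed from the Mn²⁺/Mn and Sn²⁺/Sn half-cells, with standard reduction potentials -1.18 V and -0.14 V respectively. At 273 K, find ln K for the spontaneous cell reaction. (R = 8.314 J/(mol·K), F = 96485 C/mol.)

E°_cell = -0.14 − (-1.18) = 1.04 V, with n = 2 electrons transferred.
At equilibrium E = 0, so the Nernst equation gives ln K = nFE°/RT = (2)(96485)(1.04)/((8.314)(273)) = 88.42.

ln K = 88.4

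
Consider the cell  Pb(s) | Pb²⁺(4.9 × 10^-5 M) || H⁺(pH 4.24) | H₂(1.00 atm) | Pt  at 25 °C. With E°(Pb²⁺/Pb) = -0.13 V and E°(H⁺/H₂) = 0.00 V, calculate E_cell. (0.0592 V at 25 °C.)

The hydrogen couple is the cathode, so E°_cell = 0.13 V; n = 2.
[H⁺] = 10^(−4.24) = 5.8 × 10^-5 M, and Q = [Pb²⁺]·P(H₂) / [H⁺]^2 = 1.48 × 10^4.
E = E° − (0.0592/2) log Q = 0.13 − (0.0592/2)(4.170) = 0.007 V.

0.007 V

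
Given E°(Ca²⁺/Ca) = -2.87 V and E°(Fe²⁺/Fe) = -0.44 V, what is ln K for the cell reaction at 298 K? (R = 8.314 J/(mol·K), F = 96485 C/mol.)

ln K = 189.3

E°_cell = -0.44 − (-2.87) = 2.43 V, with n = 2 electrons transferred.
At equilibrium E = 0, so the Nernst equation gives ln K = nFE°/RT = (2)(96485)(2.43)/((8.314)(298)) = 189.26.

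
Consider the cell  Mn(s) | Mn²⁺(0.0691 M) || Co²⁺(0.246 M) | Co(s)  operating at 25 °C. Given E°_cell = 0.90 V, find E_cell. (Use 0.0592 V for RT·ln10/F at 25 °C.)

0.916 V

Balancing electrons gives n = 2; the reaction quotient is Q = [Mn²⁺]/[Co²⁺] = 0.281.
At 25 °C, E = E° − (0.0592/n) log Q = 0.90 − (0.0592/2)(-0.551) = 0.900 + 0.016 = 0.916 V.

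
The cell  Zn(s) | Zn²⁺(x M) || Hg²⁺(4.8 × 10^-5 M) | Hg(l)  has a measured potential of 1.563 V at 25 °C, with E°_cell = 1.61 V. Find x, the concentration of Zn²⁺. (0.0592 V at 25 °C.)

From the Nernst equation, log Q = n(E° − E)/0.0592 = 2(1.61 − 1.563)/0.0592 = 1.588, so Q = 38.7.
With Q = [Zn²⁺]/[Hg²⁺] and the known concentrations, [Zn²⁺] in the numerator gives [Zn²⁺] = 0.0019 M.

0.0019 M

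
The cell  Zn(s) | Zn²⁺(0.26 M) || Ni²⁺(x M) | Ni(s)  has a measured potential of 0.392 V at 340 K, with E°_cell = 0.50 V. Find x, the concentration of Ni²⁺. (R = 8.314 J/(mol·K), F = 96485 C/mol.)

From the Nernst equation, ln Q = nF(E° − E)/RT = 2×96485×(0.50 − 0.392)/(8.314×340) = 7.373, so Q = 1590.
With Q = [Zn²⁺]/[Ni²⁺] and the known concentrations, [Ni²⁺] in the denominator gives [Ni²⁺] = 1.6 × 10^-4 M.

1.6 × 10^-4 M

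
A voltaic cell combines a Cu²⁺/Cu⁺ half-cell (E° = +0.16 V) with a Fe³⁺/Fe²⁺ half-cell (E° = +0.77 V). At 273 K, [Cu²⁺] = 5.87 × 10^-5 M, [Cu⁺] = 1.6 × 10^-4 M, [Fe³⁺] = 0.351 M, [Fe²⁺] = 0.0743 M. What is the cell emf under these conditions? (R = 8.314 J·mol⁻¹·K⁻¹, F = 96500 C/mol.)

0.670 V

The Fe³⁺/Fe²⁺ couple has the higher reduction potential and acts as the cathode, so E°_cell = +0.77 − (+0.16) = 0.61 V.
Balancing electrons gives n = 1; the reaction quotient is Q = [Cu²⁺]·[Fe²⁺]/([Cu⁺]·[Fe³⁺]) = 0.0777.
E = E° − (RT/nF) ln Q = 0.61 − (8.314×273)/(1×96500) × (-2.555) = 0.610 + 0.060 = 0.670 V.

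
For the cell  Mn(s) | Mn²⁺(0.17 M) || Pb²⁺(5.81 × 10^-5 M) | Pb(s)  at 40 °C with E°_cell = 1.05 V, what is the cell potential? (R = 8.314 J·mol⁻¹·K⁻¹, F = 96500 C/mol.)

Balancing electrons gives n = 2; the reaction quotient is Q = [Mn²⁺]/[Pb²⁺] = 2930.
E = E° − (RT/nF) ln Q = 1.05 − (8.314×313)/(2×96500) × (7.981) = 1.050 − 0.108 = 0.942 V.

0.942 V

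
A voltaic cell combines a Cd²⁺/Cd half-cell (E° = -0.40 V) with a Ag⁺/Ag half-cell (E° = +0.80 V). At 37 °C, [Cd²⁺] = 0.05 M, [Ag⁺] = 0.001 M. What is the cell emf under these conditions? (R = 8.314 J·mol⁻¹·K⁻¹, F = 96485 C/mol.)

1.06 V

The Ag⁺/Ag couple has the higher reduction potential and acts as the cathode, so E°_cell = +0.80 − (-0.40) = 1.20 V.
Balancing electrons gives n = 2; the reaction quotient is Q = [Cd²⁺]/[Ag⁺]^2 = 5 × 10^4.
E = E° − (RT/nF) ln Q = 1.20 − (8.314×310)/(2×96485) × (10.820) = 1.200 − 0.145 = 1.055 V.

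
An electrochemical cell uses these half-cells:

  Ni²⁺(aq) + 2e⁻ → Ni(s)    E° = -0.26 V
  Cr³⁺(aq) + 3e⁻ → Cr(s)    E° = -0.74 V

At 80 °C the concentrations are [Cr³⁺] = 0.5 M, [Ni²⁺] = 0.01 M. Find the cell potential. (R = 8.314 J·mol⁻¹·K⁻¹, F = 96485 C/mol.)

The Ni²⁺/Ni couple has the higher reduction potential and acts as the cathode, so E°_cell = -0.26 − (-0.74) = 0.48 V.
Balancing electrons gives n = 6; the reaction quotient is Q = [Cr³⁺]^2/[Ni²⁺]^3 = 2.5 × 10^5.
E = E° − (RT/nF) ln Q = 0.48 − (8.314×353)/(6×96485) × (12.429) = 0.480 − 0.063 = 0.417 V.

0.417 V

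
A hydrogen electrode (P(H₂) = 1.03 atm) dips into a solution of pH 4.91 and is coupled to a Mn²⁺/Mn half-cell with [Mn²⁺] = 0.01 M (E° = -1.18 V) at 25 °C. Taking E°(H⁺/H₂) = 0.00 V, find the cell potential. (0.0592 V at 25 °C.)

0.95 V

The hydrogen couple is the cathode, so E°_cell = 1.18 V; n = 2.
[H⁺] = 10^(−4.91) = 1.2 × 10^-5 M, and Q = [Mn²⁺]·P(H₂) / [H⁺]^2 = 6.81 × 10^7.
E = E° − (0.0592/2) log Q = 1.18 − (0.0592/2)(7.833) = 0.948 V.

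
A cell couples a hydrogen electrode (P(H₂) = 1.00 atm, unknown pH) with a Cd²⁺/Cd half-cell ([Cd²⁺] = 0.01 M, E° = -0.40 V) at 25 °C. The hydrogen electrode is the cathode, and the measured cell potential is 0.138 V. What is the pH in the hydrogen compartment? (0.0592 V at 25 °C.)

E°_cell = 0.40 V and n = 2.
log Q = n(E° − E)/0.0592 = 2×(0.40 − 0.138)/0.0592 = 8.851.
With Q = [Cd²⁺]·P(H₂) / [H⁺]^2, solving for [H⁺] gives log[H⁺] = -5.426, so pH = 5.43.

pH = 5.43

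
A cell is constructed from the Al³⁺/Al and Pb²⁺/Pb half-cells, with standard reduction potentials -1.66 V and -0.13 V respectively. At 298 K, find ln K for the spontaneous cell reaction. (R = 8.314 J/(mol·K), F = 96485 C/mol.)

ln K = 357.5

E°_cell = -0.13 − (-1.66) = 1.53 V, with n = 6 electrons transferred.
At equilibrium E = 0, so the Nernst equation gives ln K = nFE°/RT = (6)(96485)(1.53)/((8.314)(298)) = 357.50.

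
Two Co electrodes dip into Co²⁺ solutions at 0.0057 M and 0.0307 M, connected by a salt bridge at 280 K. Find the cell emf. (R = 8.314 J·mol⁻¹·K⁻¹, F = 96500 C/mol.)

0.020 V

Both half-cells are Co²⁺/Co, so E°_cell = 0. The concentrated side is the cathode; the cell reaction moves Co²⁺ from high to low concentration with n = 2.
Q = [Co²⁺]_dilute/[Co²⁺]_conc = 0.0057/0.0307 = 0.186.
E = 0 − (RT/nF) ln Q = −((8.314×280)/(2×96500))(-1.684) = 0.0203 V.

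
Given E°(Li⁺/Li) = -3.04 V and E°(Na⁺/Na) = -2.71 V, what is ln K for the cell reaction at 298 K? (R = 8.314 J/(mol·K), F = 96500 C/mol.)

ln K = 12.9

E°_cell = -2.71 − (-3.04) = 0.33 V, with n = 1 electron transferred.
At equilibrium E = 0, so the Nernst equation gives ln K = nFE°/RT = (1)(96500)(0.33)/((8.314)(298)) = 12.85.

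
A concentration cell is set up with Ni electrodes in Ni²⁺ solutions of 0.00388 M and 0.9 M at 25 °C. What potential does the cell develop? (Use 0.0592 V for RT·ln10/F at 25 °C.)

Both half-cells are Ni²⁺/Ni, so E°_cell = 0. The concentrated side is the cathode; the cell reaction moves Ni²⁺ from high to low concentration with n = 2.
Q = [Ni²⁺]_dilute/[Ni²⁺]_conc = 0.00388/0.9 = 0.00431.
E = 0 − (0.0592/2) log Q = −(0.0592/2)(-2.365) = 0.0700 V.

0.070 V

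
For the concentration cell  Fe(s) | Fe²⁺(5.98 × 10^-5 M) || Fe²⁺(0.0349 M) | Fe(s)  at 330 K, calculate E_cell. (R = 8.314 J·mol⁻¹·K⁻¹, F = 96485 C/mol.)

0.091 V

Both half-cells are Fe²⁺/Fe, so E°_cell = 0. The concentrated side is the cathode; the cell reaction moves Fe²⁺ from high to low concentration with n = 2.
Q = [Fe²⁺]_dilute/[Fe²⁺]_conc = 5.98 × 10^-5/0.0349 = 0.00171.
E = 0 − (RT/nF) ln Q = −((8.314×330)/(2×96485))(-6.369) = 0.0906 V.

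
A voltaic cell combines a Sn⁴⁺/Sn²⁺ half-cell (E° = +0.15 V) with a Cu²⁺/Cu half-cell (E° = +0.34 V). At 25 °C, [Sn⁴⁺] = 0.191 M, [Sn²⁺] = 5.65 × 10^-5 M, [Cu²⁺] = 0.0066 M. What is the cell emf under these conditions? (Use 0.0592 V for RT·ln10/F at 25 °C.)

0.021 V

The Cu²⁺/Cu couple has the higher reduction potential and acts as the cathode, so E°_cell = +0.34 − (+0.15) = 0.19 V.
Balancing electrons gives n = 2; the reaction quotient is Q = [Sn⁴⁺]/([Sn²⁺]·[Cu²⁺]) = 5.12 × 10^5.
At 25 °C, E = E° − (0.0592/n) log Q = 0.19 − (0.0592/2)(5.709) = 0.190 − 0.169 = 0.021 V.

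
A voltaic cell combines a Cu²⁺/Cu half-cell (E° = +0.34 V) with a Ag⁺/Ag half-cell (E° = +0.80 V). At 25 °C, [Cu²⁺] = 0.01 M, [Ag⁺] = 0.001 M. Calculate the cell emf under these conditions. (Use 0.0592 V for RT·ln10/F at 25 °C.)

The Ag⁺/Ag couple has the higher reduction potential and acts as the cathode, so E°_cell = +0.80 − (+0.34) = 0.46 V.
Balancing electrons gives n = 2; the reaction quotient is Q = [Cu²⁺]/[Ag⁺]^2 = 1 × 10^4.
At 25 °C, E = E° − (0.0592/n) log Q = 0.46 − (0.0592/2)(4.000) = 0.460 − 0.118 = 0.342 V.

0.342 V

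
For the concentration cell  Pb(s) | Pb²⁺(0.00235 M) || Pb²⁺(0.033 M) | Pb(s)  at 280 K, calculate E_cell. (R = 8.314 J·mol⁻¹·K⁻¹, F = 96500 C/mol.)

0.032 V

Both half-cells are Pb²⁺/Pb, so E°_cell = 0. The concentrated side is the cathode; the cell reaction moves Pb²⁺ from high to low concentration with n = 2.
Q = [Pb²⁺]_dilute/[Pb²⁺]_conc = 0.00235/0.033 = 0.0712.
E = 0 − (RT/nF) ln Q = −((8.314×280)/(2×96500))(-2.642) = 0.0319 V.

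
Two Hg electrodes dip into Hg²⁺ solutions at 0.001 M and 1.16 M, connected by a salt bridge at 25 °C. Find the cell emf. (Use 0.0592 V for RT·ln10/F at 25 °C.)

0.091 V

Both half-cells are Hg²⁺/Hg, so E°_cell = 0. The concentrated side is the cathode; the cell reaction moves Hg²⁺ from high to low concentration with n = 2.
Q = [Hg²⁺]_dilute/[Hg²⁺]_conc = 0.001/1.16 = 8.62 × 10^-4.
E = 0 − (0.0592/2) log Q = −(0.0592/2)(-3.064) = 0.0907 V.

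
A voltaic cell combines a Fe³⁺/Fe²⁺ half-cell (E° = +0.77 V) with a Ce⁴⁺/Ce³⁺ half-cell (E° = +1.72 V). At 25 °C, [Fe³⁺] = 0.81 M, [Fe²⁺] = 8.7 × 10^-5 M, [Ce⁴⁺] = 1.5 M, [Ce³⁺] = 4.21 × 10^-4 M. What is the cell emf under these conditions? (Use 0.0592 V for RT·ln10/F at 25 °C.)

The Ce⁴⁺/Ce³⁺ couple has the higher reduction potential and acts as the cathode, so E°_cell = +1.72 − (+0.77) = 0.95 V.
Balancing electrons gives n = 1; the reaction quotient is Q = [Fe³⁺]·[Ce³⁺]/([Fe²⁺]·[Ce⁴⁺]) = 2.61.
At 25 °C, E = E° − (0.0592/n) log Q = 0.95 − (0.0592/1)(0.417) = 0.950 − 0.025 = 0.925 V.

0.925 V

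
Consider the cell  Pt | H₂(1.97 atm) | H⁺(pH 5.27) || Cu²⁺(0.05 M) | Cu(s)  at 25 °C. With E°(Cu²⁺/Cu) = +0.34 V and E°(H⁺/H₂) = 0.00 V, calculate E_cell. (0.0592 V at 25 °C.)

0.62 V

The Cu²⁺/Cu couple is the cathode, so E°_cell = 0.34 V; n = 2.
[H⁺] = 10^(−5.27) = 5.4 × 10^-6 M, and Q = [H⁺]^2 / ([Cu²⁺]·P(H₂)) = 2.93 × 10^-10.
E = E° − (0.0592/2) log Q = 0.34 − (0.0592/2)(-9.533) = 0.622 V.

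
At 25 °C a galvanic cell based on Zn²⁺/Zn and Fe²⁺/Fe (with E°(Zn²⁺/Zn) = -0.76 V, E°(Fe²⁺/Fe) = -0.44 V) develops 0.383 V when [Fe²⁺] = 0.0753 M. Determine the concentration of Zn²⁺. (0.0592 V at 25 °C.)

5.6 × 10^-4 M

From the Nernst equation, log Q = n(E° − E)/0.0592 = 2(0.32 − 0.383)/0.0592 = -2.128, so Q = 0.00744.
With Q = [Zn²⁺]/[Fe²⁺] and the known concentrations, [Zn²⁺] in the numerator gives [Zn²⁺] = 5.6 × 10^-4 M.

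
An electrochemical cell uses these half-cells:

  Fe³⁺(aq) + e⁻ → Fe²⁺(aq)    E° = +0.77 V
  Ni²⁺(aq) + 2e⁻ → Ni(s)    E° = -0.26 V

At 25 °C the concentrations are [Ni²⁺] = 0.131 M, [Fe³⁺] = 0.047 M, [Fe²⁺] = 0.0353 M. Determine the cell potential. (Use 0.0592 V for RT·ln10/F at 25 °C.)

1.06 V

The Fe³⁺/Fe²⁺ couple has the higher reduction potential and acts as the cathode, so E°_cell = +0.77 − (-0.26) = 1.03 V.
Balancing electrons gives n = 2; the reaction quotient is Q = [Ni²⁺]·[Fe²⁺]^2/[Fe³⁺]^2 = 0.0739.
At 25 °C, E = E° − (0.0592/n) log Q = 1.03 − (0.0592/2)(-1.131) = 1.030 + 0.033 = 1.063 V.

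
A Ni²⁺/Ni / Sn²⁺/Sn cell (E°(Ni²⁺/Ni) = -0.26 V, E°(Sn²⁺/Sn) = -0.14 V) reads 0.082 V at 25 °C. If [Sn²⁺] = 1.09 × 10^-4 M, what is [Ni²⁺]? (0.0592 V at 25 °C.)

From the Nernst equation, log Q = n(E° − E)/0.0592 = 2(0.12 − 0.082)/0.0592 = 1.284, so Q = 19.2.
With Q = [Ni²⁺]/[Sn²⁺] and the known concentrations, [Ni²⁺] in the numerator gives [Ni²⁺] = 0.0021 M.

0.0021 M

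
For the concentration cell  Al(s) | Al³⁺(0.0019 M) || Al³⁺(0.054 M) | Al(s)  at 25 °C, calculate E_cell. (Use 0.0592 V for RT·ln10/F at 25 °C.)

Both half-cells are Al³⁺/Al, so E°_cell = 0. The concentrated side is the cathode; the cell reaction moves Al³⁺ from high to low concentration with n = 3.
Q = [Al³⁺]_dilute/[Al³⁺]_conc = 0.0019/0.054 = 0.0352.
E = 0 − (0.0592/3) log Q = −(0.0592/3)(-1.454) = 0.0287 V.

0.029 V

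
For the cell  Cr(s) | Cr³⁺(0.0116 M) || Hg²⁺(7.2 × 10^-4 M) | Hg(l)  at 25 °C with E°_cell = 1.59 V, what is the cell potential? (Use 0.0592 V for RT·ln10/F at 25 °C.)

1.54 V

Balancing electrons gives n = 6; the reaction quotient is Q = [Cr³⁺]^2/[Hg²⁺]^3 = 3.61 × 10^5.
At 25 °C, E = E° − (0.0592/n) log Q = 1.59 − (0.0592/6)(5.557) = 1.590 − 0.055 = 1.535 V.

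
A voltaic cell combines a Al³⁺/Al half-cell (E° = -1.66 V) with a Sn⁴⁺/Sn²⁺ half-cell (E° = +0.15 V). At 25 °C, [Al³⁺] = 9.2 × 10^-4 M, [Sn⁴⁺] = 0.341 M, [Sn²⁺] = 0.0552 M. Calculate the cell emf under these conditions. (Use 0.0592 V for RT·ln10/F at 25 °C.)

1.89 V

The Sn⁴⁺/Sn²⁺ couple has the higher reduction potential and acts as the cathode, so E°_cell = +0.15 − (-1.66) = 1.81 V.
Balancing electrons gives n = 6; the reaction quotient is Q = [Al³⁺]^2·[Sn²⁺]^3/[Sn⁴⁺]^3 = 3.59 × 10^-9.
At 25 °C, E = E° − (0.0592/n) log Q = 1.81 − (0.0592/6)(-8.445) = 1.810 + 0.083 = 1.893 V.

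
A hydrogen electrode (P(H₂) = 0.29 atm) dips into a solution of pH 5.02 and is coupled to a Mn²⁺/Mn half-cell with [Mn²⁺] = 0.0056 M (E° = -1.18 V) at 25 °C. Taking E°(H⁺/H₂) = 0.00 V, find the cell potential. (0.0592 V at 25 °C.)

The hydrogen couple is the cathode, so E°_cell = 1.18 V; n = 2.
[H⁺] = 10^(−5.02) = 9.5 × 10^-6 M, and Q = [Mn²⁺]·P(H₂) / [H⁺]^2 = 1.78 × 10^7.
E = E° − (0.0592/2) log Q = 1.18 − (0.0592/2)(7.251) = 0.965 V.

0.97 V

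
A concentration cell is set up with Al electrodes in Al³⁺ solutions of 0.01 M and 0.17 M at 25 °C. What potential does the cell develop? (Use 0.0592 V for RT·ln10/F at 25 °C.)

0.024 V

Both half-cells are Al³⁺/Al, so E°_cell = 0. The concentrated side is the cathode; the cell reaction moves Al³⁺ from high to low concentration with n = 3.
Q = [Al³⁺]_dilute/[Al³⁺]_conc = 0.01/0.17 = 0.0588.
E = 0 − (0.0592/3) log Q = −(0.0592/3)(-1.230) = 0.0243 V.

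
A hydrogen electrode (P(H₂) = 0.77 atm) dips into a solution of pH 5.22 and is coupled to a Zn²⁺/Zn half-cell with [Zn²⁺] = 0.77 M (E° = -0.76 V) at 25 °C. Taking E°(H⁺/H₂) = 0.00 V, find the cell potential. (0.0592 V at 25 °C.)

0.46 V

The hydrogen couple is the cathode, so E°_cell = 0.76 V; n = 2.
[H⁺] = 10^(−5.22) = 6 × 10^-6 M, and Q = [Zn²⁺]·P(H₂) / [H⁺]^2 = 1.63 × 10^10.
E = E° − (0.0592/2) log Q = 0.76 − (0.0592/2)(10.213) = 0.458 V.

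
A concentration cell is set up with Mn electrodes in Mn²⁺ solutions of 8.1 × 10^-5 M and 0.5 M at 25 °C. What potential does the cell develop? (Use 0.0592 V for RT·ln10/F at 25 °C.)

0.11 V

Both half-cells are Mn²⁺/Mn, so E°_cell = 0. The concentrated side is the cathode; the cell reaction moves Mn²⁺ from high to low concentration with n = 2.
Q = [Mn²⁺]_dilute/[Mn²⁺]_conc = 8.1 × 10^-5/0.5 = 1.62 × 10^-4.
E = 0 − (0.0592/2) log Q = −(0.0592/2)(-3.790) = 0.1122 V.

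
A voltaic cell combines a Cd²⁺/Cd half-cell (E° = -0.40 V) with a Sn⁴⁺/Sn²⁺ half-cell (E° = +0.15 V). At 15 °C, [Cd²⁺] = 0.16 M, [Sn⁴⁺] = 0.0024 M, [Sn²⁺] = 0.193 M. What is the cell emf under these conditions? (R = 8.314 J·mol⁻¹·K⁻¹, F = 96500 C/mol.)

The Sn⁴⁺/Sn²⁺ couple has the higher reduction potential and acts as the cathode, so E°_cell = +0.15 − (-0.40) = 0.55 V.
Balancing electrons gives n = 2; the reaction quotient is Q = [Cd²⁺]·[Sn²⁺]/[Sn⁴⁺] = 12.9.
E = E° − (RT/nF) ln Q = 0.55 − (8.314×288)/(2×96500) × (2.555) = 0.550 − 0.032 = 0.518 V.

0.518 V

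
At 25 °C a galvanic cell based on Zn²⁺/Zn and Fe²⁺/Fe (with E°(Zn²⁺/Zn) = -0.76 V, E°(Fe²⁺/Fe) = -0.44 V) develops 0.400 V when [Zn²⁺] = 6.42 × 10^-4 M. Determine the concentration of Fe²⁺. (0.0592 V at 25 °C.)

From the Nernst equation, log Q = n(E° − E)/0.0592 = 2(0.32 − 0.400)/0.0592 = -2.703, so Q = 0.00198.
With Q = [Zn²⁺]/[Fe²⁺] and the known concentrations, [Fe²⁺] in the denominator gives [Fe²⁺] = 0.32 M.

0.32 M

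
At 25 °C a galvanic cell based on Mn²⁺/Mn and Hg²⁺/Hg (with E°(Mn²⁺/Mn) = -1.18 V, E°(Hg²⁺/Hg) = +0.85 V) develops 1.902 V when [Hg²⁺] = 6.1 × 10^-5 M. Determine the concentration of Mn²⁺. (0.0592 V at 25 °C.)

From the Nernst equation, log Q = n(E° − E)/0.0592 = 2(2.03 − 1.902)/0.0592 = 4.324, so Q = 2.11 × 10^4.
With Q = [Mn²⁺]/[Hg²⁺] and the known concentrations, [Mn²⁺] in the numerator gives [Mn²⁺] = 1.3 M.

1.3 M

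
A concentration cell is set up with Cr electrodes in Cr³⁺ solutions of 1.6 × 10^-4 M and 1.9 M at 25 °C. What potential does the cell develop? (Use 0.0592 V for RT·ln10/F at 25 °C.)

Both half-cells are Cr³⁺/Cr, so E°_cell = 0. The concentrated side is the cathode; the cell reaction moves Cr³⁺ from high to low concentration with n = 3.
Q = [Cr³⁺]_dilute/[Cr³⁺]_conc = 1.6 × 10^-4/1.9 = 8.42 × 10^-5.
E = 0 − (0.0592/3) log Q = −(0.0592/3)(-4.075) = 0.0804 V.

0.080 V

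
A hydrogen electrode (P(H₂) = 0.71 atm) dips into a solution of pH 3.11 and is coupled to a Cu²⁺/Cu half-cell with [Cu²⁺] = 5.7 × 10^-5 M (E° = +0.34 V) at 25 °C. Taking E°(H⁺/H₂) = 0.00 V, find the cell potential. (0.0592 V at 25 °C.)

The Cu²⁺/Cu couple is the cathode, so E°_cell = 0.34 V; n = 2.
[H⁺] = 10^(−3.11) = 7.8 × 10^-4 M, and Q = [H⁺]^2 / ([Cu²⁺]·P(H₂)) = 0.0149.
E = E° − (0.0592/2) log Q = 0.34 − (0.0592/2)(-1.827) = 0.394 V.

0.39 V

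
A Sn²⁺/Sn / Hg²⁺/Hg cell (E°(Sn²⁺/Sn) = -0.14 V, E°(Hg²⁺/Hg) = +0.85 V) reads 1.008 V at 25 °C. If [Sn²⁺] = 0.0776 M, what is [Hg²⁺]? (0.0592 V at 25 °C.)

From the Nernst equation, log Q = n(E° − E)/0.0592 = 2(0.99 − 1.008)/0.0592 = -0.608, so Q = 0.247.
With Q = [Sn²⁺]/[Hg²⁺] and the known concentrations, [Hg²⁺] in the denominator gives [Hg²⁺] = 0.31 M.

0.31 M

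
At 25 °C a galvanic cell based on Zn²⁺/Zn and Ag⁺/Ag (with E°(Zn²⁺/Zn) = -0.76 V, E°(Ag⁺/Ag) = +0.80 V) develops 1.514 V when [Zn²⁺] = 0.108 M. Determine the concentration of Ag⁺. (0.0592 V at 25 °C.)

0.055 M

From the Nernst equation, log Q = n(E° − E)/0.0592 = 2(1.56 − 1.514)/0.0592 = 1.554, so Q = 35.8.
With Q = [Zn²⁺]/[Ag⁺]^2 and the known concentrations, [Ag⁺]^2 in the denominator gives [Ag⁺] = 0.055 M.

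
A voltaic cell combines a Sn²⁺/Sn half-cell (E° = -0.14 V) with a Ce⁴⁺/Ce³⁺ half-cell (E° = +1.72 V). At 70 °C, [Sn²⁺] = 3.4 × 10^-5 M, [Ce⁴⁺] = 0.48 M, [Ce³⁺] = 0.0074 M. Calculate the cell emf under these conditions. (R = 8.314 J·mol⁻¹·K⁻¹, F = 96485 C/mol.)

2.14 V

The Ce⁴⁺/Ce³⁺ couple has the higher reduction potential and acts as the cathode, so E°_cell = +1.72 − (-0.14) = 1.86 V.
Balancing electrons gives n = 2; the reaction quotient is Q = [Sn²⁺]·[Ce³⁺]^2/[Ce⁴⁺]^2 = 8.08 × 10^-9.
E = E° − (RT/nF) ln Q = 1.86 − (8.314×343)/(2×96485) × (-18.634) = 1.860 + 0.275 = 2.135 V.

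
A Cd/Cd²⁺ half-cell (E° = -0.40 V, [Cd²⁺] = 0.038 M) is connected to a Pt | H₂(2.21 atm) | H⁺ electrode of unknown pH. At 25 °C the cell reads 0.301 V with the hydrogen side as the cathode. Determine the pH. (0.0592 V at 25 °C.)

pH = 2.21

E°_cell = 0.40 V and n = 2.
log Q = n(E° − E)/0.0592 = 2×(0.40 − 0.301)/0.0592 = 3.345.
With Q = [Cd²⁺]·P(H₂) / [H⁺]^2, solving for [H⁺] gives log[H⁺] = -2.210, so pH = 2.21.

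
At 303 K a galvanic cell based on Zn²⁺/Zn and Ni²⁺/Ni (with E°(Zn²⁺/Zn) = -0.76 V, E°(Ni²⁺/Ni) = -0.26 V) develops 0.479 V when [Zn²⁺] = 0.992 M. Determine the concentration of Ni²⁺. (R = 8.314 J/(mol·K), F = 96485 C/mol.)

0.2 M

From the Nernst equation, ln Q = nF(E° − E)/RT = 2×96485×(0.50 − 0.479)/(8.314×303) = 1.609, so Q = 5.00.
With Q = [Zn²⁺]/[Ni²⁺] and the known concentrations, [Ni²⁺] in the denominator gives [Ni²⁺] = 0.2 M.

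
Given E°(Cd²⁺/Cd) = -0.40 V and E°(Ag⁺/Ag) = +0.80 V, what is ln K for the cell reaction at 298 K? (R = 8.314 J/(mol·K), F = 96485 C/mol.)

ln K = 93.5

E°_cell = +0.80 − (-0.40) = 1.20 V, with n = 2 electrons transferred.
At equilibrium E = 0, so the Nernst equation gives ln K = nFE°/RT = (2)(96485)(1.20)/((8.314)(298)) = 93.46.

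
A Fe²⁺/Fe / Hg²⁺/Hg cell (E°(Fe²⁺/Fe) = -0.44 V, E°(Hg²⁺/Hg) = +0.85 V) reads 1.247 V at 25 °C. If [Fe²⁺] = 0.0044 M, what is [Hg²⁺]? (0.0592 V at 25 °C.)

1.6 × 10^-4 M

From the Nernst equation, log Q = n(E° − E)/0.0592 = 2(1.29 − 1.247)/0.0592 = 1.453, so Q = 28.4.
With Q = [Fe²⁺]/[Hg²⁺] and the known concentrations, [Hg²⁺] in the denominator gives [Hg²⁺] = 1.6 × 10^-4 M.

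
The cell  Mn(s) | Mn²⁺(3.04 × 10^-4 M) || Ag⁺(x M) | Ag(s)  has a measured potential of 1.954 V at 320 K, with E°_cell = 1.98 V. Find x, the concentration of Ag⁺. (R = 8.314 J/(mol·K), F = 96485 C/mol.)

From the Nernst equation, ln Q = nF(E° − E)/RT = 2×96485×(1.98 − 1.954)/(8.314×320) = 1.886, so Q = 6.59.
With Q = [Mn²⁺]/[Ag⁺]^2 and the known concentrations, [Ag⁺]^2 in the denominator gives [Ag⁺] = 0.0068 M.

0.0068 M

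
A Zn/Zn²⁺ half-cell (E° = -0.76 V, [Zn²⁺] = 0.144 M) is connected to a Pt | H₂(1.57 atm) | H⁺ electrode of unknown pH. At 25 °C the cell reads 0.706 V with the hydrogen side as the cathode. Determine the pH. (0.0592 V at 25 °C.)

E°_cell = 0.76 V and n = 2.
log Q = n(E° − E)/0.0592 = 2×(0.76 − 0.706)/0.0592 = 1.824.
With Q = [Zn²⁺]·P(H₂) / [H⁺]^2, solving for [H⁺] gives log[H⁺] = -1.235, so pH = 1.24.

pH = 1.24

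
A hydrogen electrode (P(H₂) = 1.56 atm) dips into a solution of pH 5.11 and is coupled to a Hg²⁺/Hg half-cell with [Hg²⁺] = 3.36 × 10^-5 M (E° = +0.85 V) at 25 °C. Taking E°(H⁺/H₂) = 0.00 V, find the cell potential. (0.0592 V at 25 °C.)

1.03 V

The Hg²⁺/Hg couple is the cathode, so E°_cell = 0.85 V; n = 2.
[H⁺] = 10^(−5.11) = 7.8 × 10^-6 M, and Q = [H⁺]^2 / ([Hg²⁺]·P(H₂)) = 1.15 × 10^-6.
E = E° − (0.0592/2) log Q = 0.85 − (0.0592/2)(-5.939) = 1.026 V.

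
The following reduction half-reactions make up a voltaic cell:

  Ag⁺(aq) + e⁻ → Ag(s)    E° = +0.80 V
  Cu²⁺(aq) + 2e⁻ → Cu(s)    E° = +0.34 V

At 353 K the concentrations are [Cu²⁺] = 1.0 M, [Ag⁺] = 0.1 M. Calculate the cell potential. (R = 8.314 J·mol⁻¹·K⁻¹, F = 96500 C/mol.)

0.390 V

The Ag⁺/Ag couple has the higher reduction potential and acts as the cathode, so E°_cell = +0.80 − (+0.34) = 0.46 V.
Balancing electrons gives n = 2; the reaction quotient is Q = [Cu²⁺]/[Ag⁺]^2 = 100.
E = E° − (RT/nF) ln Q = 0.46 − (8.314×353)/(2×96500) × (4.605) = 0.460 − 0.070 = 0.390 V.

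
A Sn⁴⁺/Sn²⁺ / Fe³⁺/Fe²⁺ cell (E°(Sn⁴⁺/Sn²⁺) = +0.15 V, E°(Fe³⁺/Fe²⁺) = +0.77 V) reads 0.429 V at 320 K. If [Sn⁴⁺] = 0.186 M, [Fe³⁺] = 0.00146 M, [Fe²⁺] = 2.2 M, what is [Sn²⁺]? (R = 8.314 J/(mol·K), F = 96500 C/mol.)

0.41 M

From the Nernst equation, ln Q = nF(E° − E)/RT = 2×96500×(0.62 − 0.429)/(8.314×320) = 13.856, so Q = 1.04 × 10^6.
With Q = [Sn⁴⁺]·[Fe²⁺]^2/([Sn²⁺]·[Fe³⁺]^2) and the known concentrations, [Sn²⁺] in the denominator gives [Sn²⁺] = 0.41 M.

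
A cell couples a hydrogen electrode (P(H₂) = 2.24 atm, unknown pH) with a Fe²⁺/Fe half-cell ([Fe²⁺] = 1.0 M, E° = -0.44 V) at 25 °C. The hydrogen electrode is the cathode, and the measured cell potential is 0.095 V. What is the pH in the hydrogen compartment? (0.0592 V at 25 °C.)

E°_cell = 0.44 V and n = 2.
log Q = n(E° − E)/0.0592 = 2×(0.44 − 0.095)/0.0592 = 11.655.
With Q = [Fe²⁺]·P(H₂) / [H⁺]^2, solving for [H⁺] gives log[H⁺] = -5.653, so pH = 5.65.

pH = 5.65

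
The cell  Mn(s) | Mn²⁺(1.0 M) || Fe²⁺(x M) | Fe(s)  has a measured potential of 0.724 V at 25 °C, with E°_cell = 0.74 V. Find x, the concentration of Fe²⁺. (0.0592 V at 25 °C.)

From the Nernst equation, log Q = n(E° − E)/0.0592 = 2(0.74 − 0.724)/0.0592 = 0.541, so Q = 3.47.
With Q = [Mn²⁺]/[Fe²⁺] and the known concentrations, [Fe²⁺] in the denominator gives [Fe²⁺] = 0.29 M.

0.29 M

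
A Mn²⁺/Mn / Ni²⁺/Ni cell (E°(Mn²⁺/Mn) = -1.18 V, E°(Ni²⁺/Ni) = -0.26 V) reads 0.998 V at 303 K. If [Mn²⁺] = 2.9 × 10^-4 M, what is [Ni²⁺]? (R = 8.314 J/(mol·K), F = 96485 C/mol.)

From the Nernst equation, ln Q = nF(E° − E)/RT = 2×96485×(0.92 − 0.998)/(8.314×303) = -5.975, so Q = 0.00254.
With Q = [Mn²⁺]/[Ni²⁺] and the known concentrations, [Ni²⁺] in the denominator gives [Ni²⁺] = 0.11 M.

0.11 M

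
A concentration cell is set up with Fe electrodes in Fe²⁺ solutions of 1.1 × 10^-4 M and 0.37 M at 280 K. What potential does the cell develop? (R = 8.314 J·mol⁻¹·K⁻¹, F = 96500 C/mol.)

0.098 V

Both half-cells are Fe²⁺/Fe, so E°_cell = 0. The concentrated side is the cathode; the cell reaction moves Fe²⁺ from high to low concentration with n = 2.
Q = [Fe²⁺]_dilute/[Fe²⁺]_conc = 1.1 × 10^-4/0.37 = 2.97 × 10^-4.
E = 0 − (RT/nF) ln Q = −((8.314×280)/(2×96500))(-8.121) = 0.0980 V.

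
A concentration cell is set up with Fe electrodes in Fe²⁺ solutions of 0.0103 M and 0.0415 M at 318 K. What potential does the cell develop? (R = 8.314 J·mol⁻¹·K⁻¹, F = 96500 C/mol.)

0.019 V

Both half-cells are Fe²⁺/Fe, so E°_cell = 0. The concentrated side is the cathode; the cell reaction moves Fe²⁺ from high to low concentration with n = 2.
Q = [Fe²⁺]_dilute/[Fe²⁺]_conc = 0.0103/0.0415 = 0.248.
E = 0 − (RT/nF) ln Q = −((8.314×318)/(2×96500))(-1.394) = 0.0191 V.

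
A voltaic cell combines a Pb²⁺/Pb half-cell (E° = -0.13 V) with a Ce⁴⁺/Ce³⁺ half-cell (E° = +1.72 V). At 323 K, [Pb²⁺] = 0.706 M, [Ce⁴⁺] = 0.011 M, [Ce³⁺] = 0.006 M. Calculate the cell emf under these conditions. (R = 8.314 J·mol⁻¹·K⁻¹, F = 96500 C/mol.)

The Ce⁴⁺/Ce³⁺ couple has the higher reduction potential and acts as the cathode, so E°_cell = +1.72 − (-0.13) = 1.85 V.
Balancing electrons gives n = 2; the reaction quotient is Q = [Pb²⁺]·[Ce³⁺]^2/[Ce⁴⁺]^2 = 0.210.
E = E° − (RT/nF) ln Q = 1.85 − (8.314×323)/(2×96500) × (-1.560) = 1.850 + 0.022 = 1.872 V.

1.87 V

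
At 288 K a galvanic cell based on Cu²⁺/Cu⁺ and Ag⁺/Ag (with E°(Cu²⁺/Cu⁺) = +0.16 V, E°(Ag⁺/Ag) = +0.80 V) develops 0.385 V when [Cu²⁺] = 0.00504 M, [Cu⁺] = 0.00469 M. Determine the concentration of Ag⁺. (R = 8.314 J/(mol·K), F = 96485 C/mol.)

3.7 × 10^-5 M

From the Nernst equation, ln Q = nF(E° − E)/RT = 1×96485×(0.64 − 0.385)/(8.314×288) = 10.275, so Q = 2.9 × 10^4.
With Q = [Cu²⁺]/([Cu⁺]·[Ag⁺]) and the known concentrations, [Ag⁺] in the denominator gives [Ag⁺] = 3.7 × 10^-5 M.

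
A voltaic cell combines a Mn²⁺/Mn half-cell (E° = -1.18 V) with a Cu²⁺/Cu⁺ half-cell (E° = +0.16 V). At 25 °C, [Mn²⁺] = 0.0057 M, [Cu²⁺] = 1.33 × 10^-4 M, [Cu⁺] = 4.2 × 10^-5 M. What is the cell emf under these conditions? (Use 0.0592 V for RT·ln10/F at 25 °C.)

1.44 V

The Cu²⁺/Cu⁺ couple has the higher reduction potential and acts as the cathode, so E°_cell = +0.16 − (-1.18) = 1.34 V.
Balancing electrons gives n = 2; the reaction quotient is Q = [Mn²⁺]·[Cu⁺]^2/[Cu²⁺]^2 = 5.68 × 10^-4.
At 25 °C, E = E° − (0.0592/n) log Q = 1.34 − (0.0592/2)(-3.245) = 1.340 + 0.096 = 1.436 V.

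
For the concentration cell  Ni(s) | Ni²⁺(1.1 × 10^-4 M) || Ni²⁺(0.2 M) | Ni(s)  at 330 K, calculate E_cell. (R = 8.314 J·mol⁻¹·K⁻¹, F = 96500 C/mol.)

0.11 V

Both half-cells are Ni²⁺/Ni, so E°_cell = 0. The concentrated side is the cathode; the cell reaction moves Ni²⁺ from high to low concentration with n = 2.
Q = [Ni²⁺]_dilute/[Ni²⁺]_conc = 1.1 × 10^-4/0.2 = 5.5 × 10^-4.
E = 0 − (RT/nF) ln Q = −((8.314×330)/(2×96500))(-7.506) = 0.1067 V.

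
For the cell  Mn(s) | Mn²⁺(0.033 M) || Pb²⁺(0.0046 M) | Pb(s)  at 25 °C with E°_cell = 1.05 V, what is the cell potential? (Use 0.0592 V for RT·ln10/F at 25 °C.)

Balancing electrons gives n = 2; the reaction quotient is Q = [Mn²⁺]/[Pb²⁺] = 7.17.
At 25 °C, E = E° − (0.0592/n) log Q = 1.05 − (0.0592/2)(0.856) = 1.050 − 0.025 = 1.025 V.

1.02 V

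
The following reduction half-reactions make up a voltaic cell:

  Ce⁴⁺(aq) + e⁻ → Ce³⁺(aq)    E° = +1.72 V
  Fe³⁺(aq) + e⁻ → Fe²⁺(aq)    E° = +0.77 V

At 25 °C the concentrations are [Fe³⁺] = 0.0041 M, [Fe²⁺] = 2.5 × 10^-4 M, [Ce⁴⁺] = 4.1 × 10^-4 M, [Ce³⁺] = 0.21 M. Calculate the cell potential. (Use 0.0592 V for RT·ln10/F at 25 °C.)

The Ce⁴⁺/Ce³⁺ couple has the higher reduction potential and acts as the cathode, so E°_cell = +1.72 − (+0.77) = 0.95 V.
Balancing electrons gives n = 1; the reaction quotient is Q = [Fe³⁺]·[Ce³⁺]/([Fe²⁺]·[Ce⁴⁺]) = 8400.
At 25 °C, E = E° − (0.0592/n) log Q = 0.95 − (0.0592/1)(3.924) = 0.950 − 0.232 = 0.718 V.

0.718 V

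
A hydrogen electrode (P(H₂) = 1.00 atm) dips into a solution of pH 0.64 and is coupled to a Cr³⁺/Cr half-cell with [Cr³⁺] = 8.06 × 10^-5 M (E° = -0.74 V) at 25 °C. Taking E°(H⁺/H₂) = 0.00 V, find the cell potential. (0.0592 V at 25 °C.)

0.78 V

The hydrogen couple is the cathode, so E°_cell = 0.74 V; n = 6.
[H⁺] = 10^(−0.64) = 0.23 M, and Q = [Cr³⁺]^2·P(H₂)^3 / [H⁺]^6 = 4.49 × 10^-5.
E = E° − (0.0592/6) log Q = 0.74 − (0.0592/6)(-4.347) = 0.783 V.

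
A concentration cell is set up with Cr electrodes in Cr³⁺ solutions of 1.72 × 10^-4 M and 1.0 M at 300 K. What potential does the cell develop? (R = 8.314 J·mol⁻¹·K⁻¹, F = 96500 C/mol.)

Both half-cells are Cr³⁺/Cr, so E°_cell = 0. The concentrated side is the cathode; the cell reaction moves Cr³⁺ from high to low concentration with n = 3.
Q = [Cr³⁺]_dilute/[Cr³⁺]_conc = 1.72 × 10^-4/1.0 = 1.72 × 10^-4.
E = 0 − (RT/nF) ln Q = −((8.314×300)/(3×96500))(-8.668) = 0.0747 V.

0.075 V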